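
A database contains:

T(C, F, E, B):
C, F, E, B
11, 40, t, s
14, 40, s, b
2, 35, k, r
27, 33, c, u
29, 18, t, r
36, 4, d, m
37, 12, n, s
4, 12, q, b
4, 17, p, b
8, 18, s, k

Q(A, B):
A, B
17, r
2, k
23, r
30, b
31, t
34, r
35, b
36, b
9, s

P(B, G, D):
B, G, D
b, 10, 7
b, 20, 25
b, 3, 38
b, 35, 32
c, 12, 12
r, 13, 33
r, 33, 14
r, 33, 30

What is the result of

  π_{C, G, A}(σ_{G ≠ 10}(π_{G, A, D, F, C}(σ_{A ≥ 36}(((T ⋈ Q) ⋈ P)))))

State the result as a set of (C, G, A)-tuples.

{(14, 20, 36), (14, 3, 36), (14, 35, 36), (4, 20, 36), (4, 3, 36), (4, 35, 36)}

Natural join on B: {(11, 40, t, s, 9), (14, 40, s, b, 30), (14, 40, s, b, 35), (14, 40, s, b, 36), (2, 35, k, r, 17), (2, 35, k, r, 23), (2, 35, k, r, 34), (29, 18, t, r, 17), (29, 18, t, r, 23), (29, 18, t, r, 34), (37, 12, n, s, 9), (4, 12, q, b, 30), (4, 12, q, b, 35), (4, 12, q, b, 36), (4, 17, p, b, 30), (4, 17, p, b, 35), (4, 17, p, b, 36), (8, 18, s, k, 2)}
Natural join on B: {(14, 40, s, b, 30, 10, 7), (14, 40, s, b, 30, 20, 25), (14, 40, s, b, 30, 3, 38), (14, 40, s, b, 30, 35, 32), (14, 40, s, b, 35, 10, 7), (14, 40, s, b, 35, 20, 25), (14, 40, s, b, 35, 3, 38), (14, 40, s, b, 35, 35, 32), (14, 40, s, b, 36, 10, 7), (14, 40, s, b, 36, 20, 25), (14, 40, s, b, 36, 3, 38), (14, 40, s, b, 36, 35, 32), (2, 35, k, r, 17, 13, 33), (2, 35, k, r, 17, 33, 14), (2, 35, k, r, 17, 33, 30), (2, 35, k, r, 23, 13, 33), (2, 35, k, r, 23, 33, 14), (2, 35, k, r, 23, 33, 30), (2, 35, k, r, 34, 13, 33), (2, 35, k, r, 34, 33, 14), (2, 35, k, r, 34, 33, 30), (29, 18, t, r, 17, 13, 33), (29, 18, t, r, 17, 33, 14), (29, 18, t, r, 17, 33, 30), (29, 18, t, r, 23, 13, 33), (29, 18, t, r, 23, 33, 14), (29, 18, t, r, 23, 33, 30), (29, 18, t, r, 34, 13, 33), (29, 18, t, r, 34, 33, 14), (29, 18, t, r, 34, 33, 30), (4, 12, q, b, 30, 10, 7), (4, 12, q, b, 30, 20, 25), (4, 12, q, b, 30, 3, 38), (4, 12, q, b, 30, 35, 32), (4, 12, q, b, 35, 10, 7), (4, 12, q, b, 35, 20, 25), (4, 12, q, b, 35, 3, 38), (4, 12, q, b, 35, 35, 32), (4, 12, q, b, 36, 10, 7), (4, 12, q, b, 36, 20, 25), (4, 12, q, b, 36, 3, 38), (4, 12, q, b, 36, 35, 32), (4, 17, p, b, 30, 10, 7), (4, 17, p, b, 30, 20, 25), (4, 17, p, b, 30, 3, 38), (4, 17, p, b, 30, 35, 32), (4, 17, p, b, 35, 10, 7), (4, 17, p, b, 35, 20, 25), (4, 17, p, b, 35, 3, 38), (4, 17, p, b, 35, 35, 32), (4, 17, p, b, 36, 10, 7), (4, 17, p, b, 36, 20, 25), (4, 17, p, b, 36, 3, 38), (4, 17, p, b, 36, 35, 32)}
Filtering on A ≥ 36 leaves {(14, 40, s, b, 36, 10, 7), (14, 40, s, b, 36, 20, 25), (14, 40, s, b, 36, 3, 38), (14, 40, s, b, 36, 35, 32), (4, 12, q, b, 36, 10, 7), (4, 12, q, b, 36, 20, 25), (4, 12, q, b, 36, 3, 38), (4, 12, q, b, 36, 35, 32), (4, 17, p, b, 36, 10, 7), (4, 17, p, b, 36, 20, 25), (4, 17, p, b, 36, 3, 38), (4, 17, p, b, 36, 35, 32)}.
Keep only column(s) G, A, D, F, C: {(10, 36, 7, 12, 4), (10, 36, 7, 17, 4), (10, 36, 7, 40, 14), (20, 36, 25, 12, 4), (20, 36, 25, 17, 4), (20, 36, 25, 40, 14), (3, 36, 38, 12, 4), (3, 36, 38, 17, 4), (3, 36, 38, 40, 14), (35, 36, 32, 12, 4), (35, 36, 32, 17, 4), (35, 36, 32, 40, 14)}
Filtering on G ≠ 10 leaves {(20, 36, 25, 12, 4), (20, 36, 25, 17, 4), (20, 36, 25, 40, 14), (3, 36, 38, 12, 4), (3, 36, 38, 17, 4), (3, 36, 38, 40, 14), (35, 36, 32, 12, 4), (35, 36, 32, 17, 4), (35, 36, 32, 40, 14)}.
Keep only column(s) C, G, A (3 duplicate(s) eliminated): {(14, 20, 36), (14, 3, 36), (14, 35, 36), (4, 20, 36), (4, 3, 36), (4, 35, 36)}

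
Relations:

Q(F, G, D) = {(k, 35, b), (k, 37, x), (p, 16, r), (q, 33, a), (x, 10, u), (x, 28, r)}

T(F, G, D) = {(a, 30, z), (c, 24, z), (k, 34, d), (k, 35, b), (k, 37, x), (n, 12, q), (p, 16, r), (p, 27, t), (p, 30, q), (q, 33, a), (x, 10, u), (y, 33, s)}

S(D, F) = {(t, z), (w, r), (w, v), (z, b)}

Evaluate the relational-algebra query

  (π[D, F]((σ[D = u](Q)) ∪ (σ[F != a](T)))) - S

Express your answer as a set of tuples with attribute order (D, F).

Filtering on D = u leaves {(x, 10, u)}.
Filtering on F != a leaves {(c, 24, z), (k, 34, d), (k, 35, b), (k, 37, x), (n, 12, q), (p, 16, r), (p, 27, t), (p, 30, q), (q, 33, a), (x, 10, u), (y, 33, s)}.
Union: {(x, 10, u)} with {(c, 24, z), (k, 34, d), (k, 35, b), (k, 37, x), (n, 12, q), (p, 16, r), (p, 27, t), (p, 30, q), (q, 33, a), (x, 10, u), (y, 33, s)} → {(c, 24, z), (k, 34, d), (k, 35, b), (k, 37, x), (n, 12, q), (p, 16, r), (p, 27, t), (p, 30, q), (q, 33, a), (x, 10, u), (y, 33, s)}
Keep only column(s) D, F: {(a, q), (b, k), (d, k), (q, n), (q, p), (r, p), (s, y), (t, p), (u, x), (x, k), (z, c)}
Difference: {(a, q), (b, k), (d, k), (q, n), (q, p), (r, p), (s, y), (t, p), (u, x), (x, k), (z, c)} with {(t, z), (w, r), (w, v), (z, b)} → {(a, q), (b, k), (d, k), (q, n), (q, p), (r, p), (s, y), (t, p), (u, x), (x, k), (z, c)}

{(a, q), (b, k), (d, k), (q, n), (q, p), (r, p), (s, y), (t, p), (u, x), (x, k), (z, c)}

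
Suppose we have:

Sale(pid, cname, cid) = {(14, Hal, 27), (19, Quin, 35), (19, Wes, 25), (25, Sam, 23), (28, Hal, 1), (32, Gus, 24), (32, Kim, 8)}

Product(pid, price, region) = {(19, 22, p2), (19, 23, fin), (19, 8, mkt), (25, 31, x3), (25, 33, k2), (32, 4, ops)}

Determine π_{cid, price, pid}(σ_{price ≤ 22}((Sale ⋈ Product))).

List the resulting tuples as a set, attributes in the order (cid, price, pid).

Joining Sale and Product on pid yields {(19, Quin, 35, 22, p2), (19, Quin, 35, 23, fin), (19, Quin, 35, 8, mkt), (19, Wes, 25, 22, p2), (19, Wes, 25, 23, fin), (19, Wes, 25, 8, mkt), (25, Sam, 23, 31, x3), (25, Sam, 23, 33, k2), (32, Gus, 24, 4, ops), (32, Kim, 8, 4, ops)}.
Selection price ≤ 22: {(19, Quin, 35, 22, p2), (19, Quin, 35, 8, mkt), (19, Wes, 25, 22, p2), (19, Wes, 25, 8, mkt), (32, Gus, 24, 4, ops), (32, Kim, 8, 4, ops)}
π_{cid, price, pid} gives {(24, 4, 32), (25, 22, 19), (25, 8, 19), (35, 22, 19), (35, 8, 19), (8, 4, 32)}.

{(24, 4, 32), (25, 22, 19), (25, 8, 19), (35, 22, 19), (35, 8, 19), (8, 4, 32)}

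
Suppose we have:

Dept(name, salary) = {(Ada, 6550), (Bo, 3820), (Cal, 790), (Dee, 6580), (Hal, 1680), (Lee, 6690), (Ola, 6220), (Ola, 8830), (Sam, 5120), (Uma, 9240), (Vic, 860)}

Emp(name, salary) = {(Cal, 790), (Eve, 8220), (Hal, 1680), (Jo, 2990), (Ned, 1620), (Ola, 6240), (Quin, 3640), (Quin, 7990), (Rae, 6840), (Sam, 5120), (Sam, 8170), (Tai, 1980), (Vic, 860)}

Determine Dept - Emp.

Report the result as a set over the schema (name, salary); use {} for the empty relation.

{(Ada, 6550), (Bo, 3820), (Dee, 6580), (Lee, 6690), (Ola, 6220), (Ola, 8830), (Uma, 9240)}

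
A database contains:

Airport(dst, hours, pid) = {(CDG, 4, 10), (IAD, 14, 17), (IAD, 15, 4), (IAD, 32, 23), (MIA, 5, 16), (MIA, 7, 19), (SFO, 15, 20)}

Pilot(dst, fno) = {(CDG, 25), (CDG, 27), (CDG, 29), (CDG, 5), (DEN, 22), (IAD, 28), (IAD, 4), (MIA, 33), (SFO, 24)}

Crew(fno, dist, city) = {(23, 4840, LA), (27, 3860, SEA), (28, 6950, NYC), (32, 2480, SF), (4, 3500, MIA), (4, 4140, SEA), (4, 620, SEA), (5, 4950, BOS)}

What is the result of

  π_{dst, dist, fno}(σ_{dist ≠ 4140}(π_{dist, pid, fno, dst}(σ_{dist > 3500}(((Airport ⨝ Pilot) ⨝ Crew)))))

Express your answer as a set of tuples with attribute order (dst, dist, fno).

{(CDG, 3860, 27), (CDG, 4950, 5), (IAD, 6950, 28)}

Joining Airport and Pilot on dst yields {(CDG, 4, 10, 25), (CDG, 4, 10, 27), (CDG, 4, 10, 29), (CDG, 4, 10, 5), (IAD, 14, 17, 28), (IAD, 14, 17, 4), (IAD, 15, 4, 28), (IAD, 15, 4, 4), (IAD, 32, 23, 28), (IAD, 32, 23, 4), (MIA, 5, 16, 33), (MIA, 7, 19, 33), (SFO, 15, 20, 24)}.
Joining (Airport ⨝ Pilot) and Crew on fno yields {(CDG, 4, 10, 27, 3860, SEA), (CDG, 4, 10, 5, 4950, BOS), (IAD, 14, 17, 28, 6950, NYC), (IAD, 14, 17, 4, 3500, MIA), (IAD, 14, 17, 4, 4140, SEA), (IAD, 14, 17, 4, 620, SEA), (IAD, 15, 4, 28, 6950, NYC), (IAD, 15, 4, 4, 3500, MIA), (IAD, 15, 4, 4, 4140, SEA), (IAD, 15, 4, 4, 620, SEA), (IAD, 32, 23, 28, 6950, NYC), (IAD, 32, 23, 4, 3500, MIA), (IAD, 32, 23, 4, 4140, SEA), (IAD, 32, 23, 4, 620, SEA)}.
Selection dist > 3500: {(CDG, 4, 10, 27, 3860, SEA), (CDG, 4, 10, 5, 4950, BOS), (IAD, 14, 17, 28, 6950, NYC), (IAD, 14, 17, 4, 4140, SEA), (IAD, 15, 4, 28, 6950, NYC), (IAD, 15, 4, 4, 4140, SEA), (IAD, 32, 23, 28, 6950, NYC), (IAD, 32, 23, 4, 4140, SEA)}
Projecting to dist, pid, fno, dst: {(3860, 10, 27, CDG), (4140, 17, 4, IAD), (4140, 23, 4, IAD), (4140, 4, 4, IAD), (4950, 10, 5, CDG), (6950, 17, 28, IAD), (6950, 23, 28, IAD), (6950, 4, 28, IAD)}
Selection dist ≠ 4140: {(3860, 10, 27, CDG), (4950, 10, 5, CDG), (6950, 17, 28, IAD), (6950, 23, 28, IAD), (6950, 4, 28, IAD)}
Projecting to dst, dist, fno (2 duplicate(s) eliminated): {(CDG, 3860, 27), (CDG, 4950, 5), (IAD, 6950, 28)}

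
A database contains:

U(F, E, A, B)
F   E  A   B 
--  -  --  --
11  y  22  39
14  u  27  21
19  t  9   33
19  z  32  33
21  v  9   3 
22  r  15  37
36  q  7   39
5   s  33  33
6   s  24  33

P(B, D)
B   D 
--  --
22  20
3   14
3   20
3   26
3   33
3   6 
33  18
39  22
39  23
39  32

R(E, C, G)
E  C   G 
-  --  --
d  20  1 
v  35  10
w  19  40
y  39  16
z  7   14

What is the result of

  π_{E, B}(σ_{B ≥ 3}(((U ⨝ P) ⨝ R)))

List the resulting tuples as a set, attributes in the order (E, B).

Natural join on B: {(11, y, 22, 39, 22), (11, y, 22, 39, 23), (11, y, 22, 39, 32), (19, t, 9, 33, 18), (19, z, 32, 33, 18), (21, v, 9, 3, 14), (21, v, 9, 3, 20), (21, v, 9, 3, 26), (21, v, 9, 3, 33), (21, v, 9, 3, 6), (36, q, 7, 39, 22), (36, q, 7, 39, 23), (36, q, 7, 39, 32), (5, s, 33, 33, 18), (6, s, 24, 33, 18)}
Natural join on E: {(11, y, 22, 39, 22, 39, 16), (11, y, 22, 39, 23, 39, 16), (11, y, 22, 39, 32, 39, 16), (19, z, 32, 33, 18, 7, 14), (21, v, 9, 3, 14, 35, 10), (21, v, 9, 3, 20, 35, 10), (21, v, 9, 3, 26, 35, 10), (21, v, 9, 3, 33, 35, 10), (21, v, 9, 3, 6, 35, 10)}
Filtering on B ≥ 3 leaves {(11, y, 22, 39, 22, 39, 16), (11, y, 22, 39, 23, 39, 16), (11, y, 22, 39, 32, 39, 16), (19, z, 32, 33, 18, 7, 14), (21, v, 9, 3, 14, 35, 10), (21, v, 9, 3, 20, 35, 10), (21, v, 9, 3, 26, 35, 10), (21, v, 9, 3, 33, 35, 10), (21, v, 9, 3, 6, 35, 10)}.
π_{E, B} gives {(v, 3), (y, 39), (z, 33)} (6 duplicate(s) eliminated).

{(v, 3), (y, 39), (z, 33)}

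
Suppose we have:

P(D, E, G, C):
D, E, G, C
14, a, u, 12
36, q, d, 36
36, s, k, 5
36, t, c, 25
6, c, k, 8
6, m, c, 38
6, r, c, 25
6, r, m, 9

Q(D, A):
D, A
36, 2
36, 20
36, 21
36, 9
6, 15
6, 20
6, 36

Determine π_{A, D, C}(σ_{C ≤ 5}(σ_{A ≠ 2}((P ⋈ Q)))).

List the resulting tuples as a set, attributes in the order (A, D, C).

{(20, 36, 5), (21, 36, 5), (9, 36, 5)}

P ⋈ Q (natural join on D): {(36, q, d, 36, 2), (36, q, d, 36, 20), (36, q, d, 36, 21), (36, q, d, 36, 9), (36, s, k, 5, 2), (36, s, k, 5, 20), (36, s, k, 5, 21), (36, s, k, 5, 9), (36, t, c, 25, 2), (36, t, c, 25, 20), (36, t, c, 25, 21), (36, t, c, 25, 9), (6, c, k, 8, 15), (6, c, k, 8, 20), (6, c, k, 8, 36), (6, m, c, 38, 15), (6, m, c, 38, 20), (6, m, c, 38, 36), (6, r, c, 25, 15), (6, r, c, 25, 20), (6, r, c, 25, 36), (6, r, m, 9, 15), (6, r, m, 9, 20), (6, r, m, 9, 36)}
Apply σ_{A ≠ 2}; surviving tuples: {(36, q, d, 36, 20), (36, q, d, 36, 21), (36, q, d, 36, 9), (36, s, k, 5, 20), (36, s, k, 5, 21), (36, s, k, 5, 9), (36, t, c, 25, 20), (36, t, c, 25, 21), (36, t, c, 25, 9), (6, c, k, 8, 15), (6, c, k, 8, 20), (6, c, k, 8, 36), (6, m, c, 38, 15), (6, m, c, 38, 20), (6, m, c, 38, 36), (6, r, c, 25, 15), (6, r, c, 25, 20), (6, r, c, 25, 36), (6, r, m, 9, 15), (6, r, m, 9, 20), (6, r, m, 9, 36)}
Apply σ_{C ≤ 5}; surviving tuples: {(36, s, k, 5, 20), (36, s, k, 5, 21), (36, s, k, 5, 9)}
Keep only column(s) A, D, C: {(20, 36, 5), (21, 36, 5), (9, 36, 5)}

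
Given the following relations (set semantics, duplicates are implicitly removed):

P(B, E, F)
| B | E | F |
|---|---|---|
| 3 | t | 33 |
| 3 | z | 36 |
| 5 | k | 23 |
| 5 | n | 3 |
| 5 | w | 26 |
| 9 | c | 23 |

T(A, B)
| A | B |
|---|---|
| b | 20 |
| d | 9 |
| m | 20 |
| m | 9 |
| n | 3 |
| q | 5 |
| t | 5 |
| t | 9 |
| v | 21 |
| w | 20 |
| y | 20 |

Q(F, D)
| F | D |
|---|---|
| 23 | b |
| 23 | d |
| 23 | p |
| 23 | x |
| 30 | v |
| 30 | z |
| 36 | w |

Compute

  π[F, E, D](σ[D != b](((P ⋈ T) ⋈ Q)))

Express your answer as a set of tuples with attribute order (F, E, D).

{(23, c, d), (23, c, p), (23, c, x), (23, k, d), (23, k, p), (23, k, x), (36, z, w)}

Natural join on B: {(3, t, 33, n), (3, z, 36, n), (5, k, 23, q), (5, k, 23, t), (5, n, 3, q), (5, n, 3, t), (5, w, 26, q), (5, w, 26, t), (9, c, 23, d), (9, c, 23, m), (9, c, 23, t)}
Natural join on F: {(3, z, 36, n, w), (5, k, 23, q, b), (5, k, 23, q, d), (5, k, 23, q, p), (5, k, 23, q, x), (5, k, 23, t, b), (5, k, 23, t, d), (5, k, 23, t, p), (5, k, 23, t, x), (9, c, 23, d, b), (9, c, 23, d, d), (9, c, 23, d, p), (9, c, 23, d, x), (9, c, 23, m, b), (9, c, 23, m, d), (9, c, 23, m, p), (9, c, 23, m, x), (9, c, 23, t, b), (9, c, 23, t, d), (9, c, 23, t, p), (9, c, 23, t, x)}
Apply σ_{D != b}; surviving tuples: {(3, z, 36, n, w), (5, k, 23, q, d), (5, k, 23, q, p), (5, k, 23, q, x), (5, k, 23, t, d), (5, k, 23, t, p), (5, k, 23, t, x), (9, c, 23, d, d), (9, c, 23, d, p), (9, c, 23, d, x), (9, c, 23, m, d), (9, c, 23, m, p), (9, c, 23, m, x), (9, c, 23, t, d), (9, c, 23, t, p), (9, c, 23, t, x)}
π_{F, E, D} gives {(23, c, d), (23, c, p), (23, c, x), (23, k, d), (23, k, p), (23, k, x), (36, z, w)} (9 duplicate(s) eliminated).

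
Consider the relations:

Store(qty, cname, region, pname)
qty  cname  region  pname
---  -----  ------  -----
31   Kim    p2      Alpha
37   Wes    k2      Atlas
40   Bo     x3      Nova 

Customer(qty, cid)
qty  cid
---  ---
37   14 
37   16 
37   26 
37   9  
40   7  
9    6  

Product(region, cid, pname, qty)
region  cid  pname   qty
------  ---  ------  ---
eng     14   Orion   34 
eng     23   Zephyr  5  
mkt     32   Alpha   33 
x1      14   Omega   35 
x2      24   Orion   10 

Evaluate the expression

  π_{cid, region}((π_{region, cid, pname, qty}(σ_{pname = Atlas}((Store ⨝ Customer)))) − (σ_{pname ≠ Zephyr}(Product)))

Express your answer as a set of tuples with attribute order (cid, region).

Natural join on qty: {(37, Wes, k2, Atlas, 14), (37, Wes, k2, Atlas, 16), (37, Wes, k2, Atlas, 26), (37, Wes, k2, Atlas, 9), (40, Bo, x3, Nova, 7)}
Apply σ_{pname = Atlas}; surviving tuples: {(37, Wes, k2, Atlas, 14), (37, Wes, k2, Atlas, 16), (37, Wes, k2, Atlas, 26), (37, Wes, k2, Atlas, 9)}
π_{region, cid, pname, qty} gives {(k2, 14, Atlas, 37), (k2, 16, Atlas, 37), (k2, 26, Atlas, 37), (k2, 9, Atlas, 37)}.
Apply σ_{pname ≠ Zephyr}; surviving tuples: {(eng, 14, Orion, 34), (mkt, 32, Alpha, 33), (x1, 14, Omega, 35), (x2, 24, Orion, 10)}
Difference: {(k2, 14, Atlas, 37), (k2, 16, Atlas, 37), (k2, 26, Atlas, 37), (k2, 9, Atlas, 37)} with {(eng, 14, Orion, 34), (mkt, 32, Alpha, 33), (x1, 14, Omega, 35), (x2, 24, Orion, 10)} → {(k2, 14, Atlas, 37), (k2, 16, Atlas, 37), (k2, 26, Atlas, 37), (k2, 9, Atlas, 37)}
π_{cid, region} gives {(14, k2), (16, k2), (26, k2), (9, k2)}.

{(14, k2), (16, k2), (26, k2), (9, k2)}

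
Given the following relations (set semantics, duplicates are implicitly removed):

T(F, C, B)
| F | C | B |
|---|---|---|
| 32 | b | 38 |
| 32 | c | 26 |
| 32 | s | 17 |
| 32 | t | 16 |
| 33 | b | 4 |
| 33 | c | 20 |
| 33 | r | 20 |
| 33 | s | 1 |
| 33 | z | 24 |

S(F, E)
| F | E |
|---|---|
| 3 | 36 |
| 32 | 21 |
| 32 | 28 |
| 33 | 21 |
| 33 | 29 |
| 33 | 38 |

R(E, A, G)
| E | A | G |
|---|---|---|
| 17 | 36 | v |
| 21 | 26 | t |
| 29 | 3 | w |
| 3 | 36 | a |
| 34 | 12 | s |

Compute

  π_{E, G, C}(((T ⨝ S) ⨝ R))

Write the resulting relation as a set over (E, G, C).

Joining T and S on F yields {(32, b, 38, 21), (32, b, 38, 28), (32, c, 26, 21), (32, c, 26, 28), (32, s, 17, 21), (32, s, 17, 28), (32, t, 16, 21), (32, t, 16, 28), (33, b, 4, 21), (33, b, 4, 29), (33, b, 4, 38), (33, c, 20, 21), (33, c, 20, 29), (33, c, 20, 38), (33, r, 20, 21), (33, r, 20, 29), (33, r, 20, 38), (33, s, 1, 21), (33, s, 1, 29), (33, s, 1, 38), (33, z, 24, 21), (33, z, 24, 29), (33, z, 24, 38)}.
Joining (T ⨝ S) and R on E yields {(32, b, 38, 21, 26, t), (32, c, 26, 21, 26, t), (32, s, 17, 21, 26, t), (32, t, 16, 21, 26, t), (33, b, 4, 21, 26, t), (33, b, 4, 29, 3, w), (33, c, 20, 21, 26, t), (33, c, 20, 29, 3, w), (33, r, 20, 21, 26, t), (33, r, 20, 29, 3, w), (33, s, 1, 21, 26, t), (33, s, 1, 29, 3, w), (33, z, 24, 21, 26, t), (33, z, 24, 29, 3, w)}.
π[E, G, C]: project onto (E, G, C) (3 duplicate(s) eliminated) → {(21, t, b), (21, t, c), (21, t, r), (21, t, s), (21, t, t), (21, t, z), (29, w, b), (29, w, c), (29, w, r), (29, w, s), (29, w, z)}

{(21, t, b), (21, t, c), (21, t, r), (21, t, s), (21, t, t), (21, t, z), (29, w, b), (29, w, c), (29, w, r), (29, w, s), (29, w, z)}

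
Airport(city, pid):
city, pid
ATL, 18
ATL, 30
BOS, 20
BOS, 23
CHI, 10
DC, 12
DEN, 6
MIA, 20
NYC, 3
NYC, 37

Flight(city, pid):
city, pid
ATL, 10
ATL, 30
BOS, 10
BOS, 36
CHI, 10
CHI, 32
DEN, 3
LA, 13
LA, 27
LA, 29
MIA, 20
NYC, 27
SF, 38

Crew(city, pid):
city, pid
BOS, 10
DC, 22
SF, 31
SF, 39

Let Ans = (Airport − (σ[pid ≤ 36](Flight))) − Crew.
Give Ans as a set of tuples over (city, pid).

{(ATL, 18), (BOS, 20), (BOS, 23), (DC, 12), (DEN, 6), (NYC, 3), (NYC, 37)}

Apply σ_{pid ≤ 36}; surviving tuples: {(ATL, 10), (ATL, 30), (BOS, 10), (BOS, 36), (CHI, 10), (CHI, 32), (DEN, 3), (LA, 13), (LA, 27), (LA, 29), (MIA, 20), (NYC, 27)}
Set difference of the two operands is {(ATL, 18), (BOS, 20), (BOS, 23), (DC, 12), (DEN, 6), (NYC, 3), (NYC, 37)}.
Set difference of the two operands is {(ATL, 18), (BOS, 20), (BOS, 23), (DC, 12), (DEN, 6), (NYC, 3), (NYC, 37)}.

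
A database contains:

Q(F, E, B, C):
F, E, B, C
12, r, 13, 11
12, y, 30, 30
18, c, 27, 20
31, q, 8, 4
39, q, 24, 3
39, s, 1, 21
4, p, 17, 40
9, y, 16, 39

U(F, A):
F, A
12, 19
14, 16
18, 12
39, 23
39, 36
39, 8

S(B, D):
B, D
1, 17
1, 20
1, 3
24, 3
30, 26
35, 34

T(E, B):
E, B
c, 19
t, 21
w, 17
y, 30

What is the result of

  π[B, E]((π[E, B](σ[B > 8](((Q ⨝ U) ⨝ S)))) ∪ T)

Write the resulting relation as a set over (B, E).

Joining Q and U on F yields {(12, r, 13, 11, 19), (12, y, 30, 30, 19), (18, c, 27, 20, 12), (39, q, 24, 3, 23), (39, q, 24, 3, 36), (39, q, 24, 3, 8), (39, s, 1, 21, 23), (39, s, 1, 21, 36), (39, s, 1, 21, 8)}.
Joining (Q ⨝ U) and S on B yields {(12, y, 30, 30, 19, 26), (39, q, 24, 3, 23, 3), (39, q, 24, 3, 36, 3), (39, q, 24, 3, 8, 3), (39, s, 1, 21, 23, 17), (39, s, 1, 21, 23, 20), (39, s, 1, 21, 23, 3), (39, s, 1, 21, 36, 17), (39, s, 1, 21, 36, 20), (39, s, 1, 21, 36, 3), (39, s, 1, 21, 8, 17), (39, s, 1, 21, 8, 20), (39, s, 1, 21, 8, 3)}.
σ[B > 8]: keep tuples satisfying B > 8 → {(12, y, 30, 30, 19, 26), (39, q, 24, 3, 23, 3), (39, q, 24, 3, 36, 3), (39, q, 24, 3, 8, 3)}
Projecting to E, B (2 duplicate(s) eliminated): {(q, 24), (y, 30)}
Set union of the two operands is {(c, 19), (q, 24), (t, 21), (w, 17), (y, 30)}.
Projecting to B, E: {(17, w), (19, c), (21, t), (24, q), (30, y)}

{(17, w), (19, c), (21, t), (24, q), (30, y)}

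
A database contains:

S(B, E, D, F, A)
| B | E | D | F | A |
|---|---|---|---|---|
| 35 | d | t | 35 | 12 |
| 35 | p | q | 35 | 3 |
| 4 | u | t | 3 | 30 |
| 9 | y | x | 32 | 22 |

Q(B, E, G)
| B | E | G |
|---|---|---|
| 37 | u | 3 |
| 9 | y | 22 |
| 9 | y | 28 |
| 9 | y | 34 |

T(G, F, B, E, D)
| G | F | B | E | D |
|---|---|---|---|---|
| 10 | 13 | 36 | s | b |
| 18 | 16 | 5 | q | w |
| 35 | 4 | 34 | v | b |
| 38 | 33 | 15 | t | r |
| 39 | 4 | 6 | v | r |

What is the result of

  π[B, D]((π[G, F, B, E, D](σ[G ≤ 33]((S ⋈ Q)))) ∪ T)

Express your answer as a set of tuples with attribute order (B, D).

Natural join on B, E: {(9, y, x, 32, 22, 22), (9, y, x, 32, 22, 28), (9, y, x, 32, 22, 34)}
Selection G ≤ 33: {(9, y, x, 32, 22, 22), (9, y, x, 32, 22, 28)}
π[G, F, B, E, D]: project onto (G, F, B, E, D) → {(22, 32, 9, y, x), (28, 32, 9, y, x)}
Union: {(22, 32, 9, y, x), (28, 32, 9, y, x)} with {(10, 13, 36, s, b), (18, 16, 5, q, w), (35, 4, 34, v, b), (38, 33, 15, t, r), (39, 4, 6, v, r)} → {(10, 13, 36, s, b), (18, 16, 5, q, w), (22, 32, 9, y, x), (28, 32, 9, y, x), (35, 4, 34, v, b), (38, 33, 15, t, r), (39, 4, 6, v, r)}
π[B, D]: project onto (B, D) (1 duplicate(s) eliminated) → {(15, r), (34, b), (36, b), (5, w), (6, r), (9, x)}

{(15, r), (34, b), (36, b), (5, w), (6, r), (9, x)}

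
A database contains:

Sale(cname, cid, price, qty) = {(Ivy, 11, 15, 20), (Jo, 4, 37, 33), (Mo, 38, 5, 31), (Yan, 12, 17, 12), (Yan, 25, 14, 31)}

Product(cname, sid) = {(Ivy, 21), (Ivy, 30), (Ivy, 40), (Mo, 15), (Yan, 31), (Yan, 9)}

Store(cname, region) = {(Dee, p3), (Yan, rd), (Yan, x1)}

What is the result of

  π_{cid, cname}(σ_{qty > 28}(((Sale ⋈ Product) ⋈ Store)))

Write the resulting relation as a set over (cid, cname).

Joining Sale and Product on cname yields {(Ivy, 11, 15, 20, 21), (Ivy, 11, 15, 20, 30), (Ivy, 11, 15, 20, 40), (Mo, 38, 5, 31, 15), (Yan, 12, 17, 12, 31), (Yan, 12, 17, 12, 9), (Yan, 25, 14, 31, 31), (Yan, 25, 14, 31, 9)}.
Joining (Sale ⋈ Product) and Store on cname yields {(Yan, 12, 17, 12, 31, rd), (Yan, 12, 17, 12, 31, x1), (Yan, 12, 17, 12, 9, rd), (Yan, 12, 17, 12, 9, x1), (Yan, 25, 14, 31, 31, rd), (Yan, 25, 14, 31, 31, x1), (Yan, 25, 14, 31, 9, rd), (Yan, 25, 14, 31, 9, x1)}.
Apply σ_{qty > 28}; surviving tuples: {(Yan, 25, 14, 31, 31, rd), (Yan, 25, 14, 31, 31, x1), (Yan, 25, 14, 31, 9, rd), (Yan, 25, 14, 31, 9, x1)}
Projecting to cid, cname (3 duplicate(s) eliminated): {(25, Yan)}

{(25, Yan)}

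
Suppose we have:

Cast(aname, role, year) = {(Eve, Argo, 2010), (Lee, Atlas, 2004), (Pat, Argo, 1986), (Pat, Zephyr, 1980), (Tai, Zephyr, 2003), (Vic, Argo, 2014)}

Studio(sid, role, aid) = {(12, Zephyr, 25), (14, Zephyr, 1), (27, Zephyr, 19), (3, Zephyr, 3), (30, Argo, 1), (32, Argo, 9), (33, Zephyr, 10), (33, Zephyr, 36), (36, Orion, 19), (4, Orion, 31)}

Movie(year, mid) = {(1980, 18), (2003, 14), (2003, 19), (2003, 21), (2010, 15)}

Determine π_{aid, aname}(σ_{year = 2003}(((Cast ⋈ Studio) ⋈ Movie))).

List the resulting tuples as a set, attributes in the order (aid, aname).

Cast ⋈ Studio (natural join on role): {(Eve, Argo, 2010, 30, 1), (Eve, Argo, 2010, 32, 9), (Pat, Argo, 1986, 30, 1), (Pat, Argo, 1986, 32, 9), (Pat, Zephyr, 1980, 12, 25), (Pat, Zephyr, 1980, 14, 1), (Pat, Zephyr, 1980, 27, 19), (Pat, Zephyr, 1980, 3, 3), (Pat, Zephyr, 1980, 33, 10), (Pat, Zephyr, 1980, 33, 36), (Tai, Zephyr, 2003, 12, 25), (Tai, Zephyr, 2003, 14, 1), (Tai, Zephyr, 2003, 27, 19), (Tai, Zephyr, 2003, 3, 3), (Tai, Zephyr, 2003, 33, 10), (Tai, Zephyr, 2003, 33, 36), (Vic, Argo, 2014, 30, 1), (Vic, Argo, 2014, 32, 9)}
(Cast ⋈ Studio) ⋈ Movie (natural join on year): {(Eve, Argo, 2010, 30, 1, 15), (Eve, Argo, 2010, 32, 9, 15), (Pat, Zephyr, 1980, 12, 25, 18), (Pat, Zephyr, 1980, 14, 1, 18), (Pat, Zephyr, 1980, 27, 19, 18), (Pat, Zephyr, 1980, 3, 3, 18), (Pat, Zephyr, 1980, 33, 10, 18), (Pat, Zephyr, 1980, 33, 36, 18), (Tai, Zephyr, 2003, 12, 25, 14), (Tai, Zephyr, 2003, 12, 25, 19), (Tai, Zephyr, 2003, 12, 25, 21), (Tai, Zephyr, 2003, 14, 1, 14), (Tai, Zephyr, 2003, 14, 1, 19), (Tai, Zephyr, 2003, 14, 1, 21), (Tai, Zephyr, 2003, 27, 19, 14), (Tai, Zephyr, 2003, 27, 19, 19), (Tai, Zephyr, 2003, 27, 19, 21), (Tai, Zephyr, 2003, 3, 3, 14), (Tai, Zephyr, 2003, 3, 3, 19), (Tai, Zephyr, 2003, 3, 3, 21), (Tai, Zephyr, 2003, 33, 10, 14), (Tai, Zephyr, 2003, 33, 10, 19), (Tai, Zephyr, 2003, 33, 10, 21), (Tai, Zephyr, 2003, 33, 36, 14), (Tai, Zephyr, 2003, 33, 36, 19), (Tai, Zephyr, 2003, 33, 36, 21)}
Selection year = 2003: {(Tai, Zephyr, 2003, 12, 25, 14), (Tai, Zephyr, 2003, 12, 25, 19), (Tai, Zephyr, 2003, 12, 25, 21), (Tai, Zephyr, 2003, 14, 1, 14), (Tai, Zephyr, 2003, 14, 1, 19), (Tai, Zephyr, 2003, 14, 1, 21), (Tai, Zephyr, 2003, 27, 19, 14), (Tai, Zephyr, 2003, 27, 19, 19), (Tai, Zephyr, 2003, 27, 19, 21), (Tai, Zephyr, 2003, 3, 3, 14), (Tai, Zephyr, 2003, 3, 3, 19), (Tai, Zephyr, 2003, 3, 3, 21), (Tai, Zephyr, 2003, 33, 10, 14), (Tai, Zephyr, 2003, 33, 10, 19), (Tai, Zephyr, 2003, 33, 10, 21), (Tai, Zephyr, 2003, 33, 36, 14), (Tai, Zephyr, 2003, 33, 36, 19), (Tai, Zephyr, 2003, 33, 36, 21)}
π[aid, aname]: project onto (aid, aname) (12 duplicate(s) eliminated) → {(1, Tai), (10, Tai), (19, Tai), (25, Tai), (3, Tai), (36, Tai)}

{(1, Tai), (10, Tai), (19, Tai), (25, Tai), (3, Tai), (36, Tai)}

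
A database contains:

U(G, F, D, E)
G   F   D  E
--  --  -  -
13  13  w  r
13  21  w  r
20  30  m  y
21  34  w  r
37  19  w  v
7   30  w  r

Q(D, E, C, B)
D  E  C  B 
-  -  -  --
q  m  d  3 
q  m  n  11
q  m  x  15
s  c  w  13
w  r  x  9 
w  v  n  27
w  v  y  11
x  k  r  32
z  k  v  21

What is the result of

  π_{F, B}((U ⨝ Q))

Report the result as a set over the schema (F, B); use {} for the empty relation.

Natural join on D, E: {(13, 13, w, r, x, 9), (13, 21, w, r, x, 9), (21, 34, w, r, x, 9), (37, 19, w, v, n, 27), (37, 19, w, v, y, 11), (7, 30, w, r, x, 9)}
π[F, B]: project onto (F, B) → {(13, 9), (19, 11), (19, 27), (21, 9), (30, 9), (34, 9)}

{(13, 9), (19, 11), (19, 27), (21, 9), (30, 9), (34, 9)}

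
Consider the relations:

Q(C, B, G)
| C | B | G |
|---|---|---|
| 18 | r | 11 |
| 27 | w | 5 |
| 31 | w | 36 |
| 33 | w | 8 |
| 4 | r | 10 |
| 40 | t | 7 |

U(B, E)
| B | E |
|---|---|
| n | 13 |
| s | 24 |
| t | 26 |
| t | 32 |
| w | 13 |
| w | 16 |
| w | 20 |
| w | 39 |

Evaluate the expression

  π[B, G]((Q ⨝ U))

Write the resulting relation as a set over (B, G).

{(t, 7), (w, 36), (w, 5), (w, 8)}

Q ⋈ U (natural join on B): {(27, w, 5, 13), (27, w, 5, 16), (27, w, 5, 20), (27, w, 5, 39), (31, w, 36, 13), (31, w, 36, 16), (31, w, 36, 20), (31, w, 36, 39), (33, w, 8, 13), (33, w, 8, 16), (33, w, 8, 20), (33, w, 8, 39), (40, t, 7, 26), (40, t, 7, 32)}
π_{B, G} gives {(t, 7), (w, 36), (w, 5), (w, 8)} (10 duplicate(s) eliminated).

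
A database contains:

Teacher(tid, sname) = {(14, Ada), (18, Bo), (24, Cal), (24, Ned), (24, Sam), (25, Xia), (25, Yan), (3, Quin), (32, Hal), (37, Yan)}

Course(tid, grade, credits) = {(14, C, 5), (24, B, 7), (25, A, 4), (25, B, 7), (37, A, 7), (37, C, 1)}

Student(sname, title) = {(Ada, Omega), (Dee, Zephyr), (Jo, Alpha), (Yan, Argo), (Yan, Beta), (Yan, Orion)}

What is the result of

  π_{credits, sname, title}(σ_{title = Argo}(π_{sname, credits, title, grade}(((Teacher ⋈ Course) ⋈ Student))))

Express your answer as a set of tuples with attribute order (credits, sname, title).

Joining Teacher and Course on tid yields {(14, Ada, C, 5), (24, Cal, B, 7), (24, Ned, B, 7), (24, Sam, B, 7), (25, Xia, A, 4), (25, Xia, B, 7), (25, Yan, A, 4), (25, Yan, B, 7), (37, Yan, A, 7), (37, Yan, C, 1)}.
Joining (Teacher ⋈ Course) and Student on sname yields {(14, Ada, C, 5, Omega), (25, Yan, A, 4, Argo), (25, Yan, A, 4, Beta), (25, Yan, A, 4, Orion), (25, Yan, B, 7, Argo), (25, Yan, B, 7, Beta), (25, Yan, B, 7, Orion), (37, Yan, A, 7, Argo), (37, Yan, A, 7, Beta), (37, Yan, A, 7, Orion), (37, Yan, C, 1, Argo), (37, Yan, C, 1, Beta), (37, Yan, C, 1, Orion)}.
π_{sname, credits, title, grade} gives {(Ada, 5, Omega, C), (Yan, 1, Argo, C), (Yan, 1, Beta, C), (Yan, 1, Orion, C), (Yan, 4, Argo, A), (Yan, 4, Beta, A), (Yan, 4, Orion, A), (Yan, 7, Argo, A), (Yan, 7, Argo, B), (Yan, 7, Beta, A), (Yan, 7, Beta, B), (Yan, 7, Orion, A), (Yan, 7, Orion, B)}.
Selection title = Argo: {(Yan, 1, Argo, C), (Yan, 4, Argo, A), (Yan, 7, Argo, A), (Yan, 7, Argo, B)}
π_{credits, sname, title} gives {(1, Yan, Argo), (4, Yan, Argo), (7, Yan, Argo)} (1 duplicate(s) eliminated).

{(1, Yan, Argo), (4, Yan, Argo), (7, Yan, Argo)}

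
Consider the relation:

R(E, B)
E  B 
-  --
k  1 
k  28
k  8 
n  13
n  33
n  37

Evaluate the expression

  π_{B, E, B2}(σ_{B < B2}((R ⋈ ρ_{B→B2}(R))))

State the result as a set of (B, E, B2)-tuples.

{(1, k, 28), (1, k, 8), (13, n, 33), (13, n, 37), (33, n, 37), (8, k, 28)}

ρ[B→B2]: schema becomes (E, B2); tuples unchanged.
R ⋈ ρ_{B→B2}(R) (natural join on E): {(k, 1, 1), (k, 1, 28), (k, 1, 8), (k, 28, 1), (k, 28, 28), (k, 28, 8), (k, 8, 1), (k, 8, 28), (k, 8, 8), (n, 13, 13), (n, 13, 33), (n, 13, 37), (n, 33, 13), (n, 33, 33), (n, 33, 37), (n, 37, 13), (n, 37, 33), (n, 37, 37)}
Apply σ_{B < B2}; surviving tuples: {(k, 1, 28), (k, 1, 8), (k, 8, 28), (n, 13, 33), (n, 13, 37), (n, 33, 37)}
π[B, E, B2]: project onto (B, E, B2) → {(1, k, 28), (1, k, 8), (13, n, 33), (13, n, 37), (33, n, 37), (8, k, 28)}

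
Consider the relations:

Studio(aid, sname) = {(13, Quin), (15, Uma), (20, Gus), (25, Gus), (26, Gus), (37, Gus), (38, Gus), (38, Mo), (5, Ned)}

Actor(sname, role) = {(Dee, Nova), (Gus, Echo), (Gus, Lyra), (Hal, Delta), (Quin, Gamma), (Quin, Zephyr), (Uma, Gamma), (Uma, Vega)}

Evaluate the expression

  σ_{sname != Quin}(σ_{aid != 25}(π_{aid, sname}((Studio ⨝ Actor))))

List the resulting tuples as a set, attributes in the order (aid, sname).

Natural join on sname: {(13, Quin, Gamma), (13, Quin, Zephyr), (15, Uma, Gamma), (15, Uma, Vega), (20, Gus, Echo), (20, Gus, Lyra), (25, Gus, Echo), (25, Gus, Lyra), (26, Gus, Echo), (26, Gus, Lyra), (37, Gus, Echo), (37, Gus, Lyra), (38, Gus, Echo), (38, Gus, Lyra)}
Projecting to aid, sname (7 duplicate(s) eliminated): {(13, Quin), (15, Uma), (20, Gus), (25, Gus), (26, Gus), (37, Gus), (38, Gus)}
Apply σ_{aid != 25}; surviving tuples: {(13, Quin), (15, Uma), (20, Gus), (26, Gus), (37, Gus), (38, Gus)}
Apply σ_{sname != Quin}; surviving tuples: {(15, Uma), (20, Gus), (26, Gus), (37, Gus), (38, Gus)}

{(15, Uma), (20, Gus), (26, Gus), (37, Gus), (38, Gus)}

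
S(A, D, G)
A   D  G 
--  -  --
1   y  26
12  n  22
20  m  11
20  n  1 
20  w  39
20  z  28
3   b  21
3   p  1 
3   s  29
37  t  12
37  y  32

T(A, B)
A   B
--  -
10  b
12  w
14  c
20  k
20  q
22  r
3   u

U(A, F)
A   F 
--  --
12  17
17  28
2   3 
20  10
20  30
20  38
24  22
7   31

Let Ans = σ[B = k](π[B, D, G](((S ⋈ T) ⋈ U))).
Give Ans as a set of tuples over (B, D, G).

Natural join on A: {(12, n, 22, w), (20, m, 11, k), (20, m, 11, q), (20, n, 1, k), (20, n, 1, q), (20, w, 39, k), (20, w, 39, q), (20, z, 28, k), (20, z, 28, q), (3, b, 21, u), (3, p, 1, u), (3, s, 29, u)}
Natural join on A: {(12, n, 22, w, 17), (20, m, 11, k, 10), (20, m, 11, k, 30), (20, m, 11, k, 38), (20, m, 11, q, 10), (20, m, 11, q, 30), (20, m, 11, q, 38), (20, n, 1, k, 10), (20, n, 1, k, 30), (20, n, 1, k, 38), (20, n, 1, q, 10), (20, n, 1, q, 30), (20, n, 1, q, 38), (20, w, 39, k, 10), (20, w, 39, k, 30), (20, w, 39, k, 38), (20, w, 39, q, 10), (20, w, 39, q, 30), (20, w, 39, q, 38), (20, z, 28, k, 10), (20, z, 28, k, 30), (20, z, 28, k, 38), (20, z, 28, q, 10), (20, z, 28, q, 30), (20, z, 28, q, 38)}
π_{B, D, G} gives {(k, m, 11), (k, n, 1), (k, w, 39), (k, z, 28), (q, m, 11), (q, n, 1), (q, w, 39), (q, z, 28), (w, n, 22)} (16 duplicate(s) eliminated).
Apply σ_{B = k}; surviving tuples: {(k, m, 11), (k, n, 1), (k, w, 39), (k, z, 28)}

{(k, m, 11), (k, n, 1), (k, w, 39), (k, z, 28)}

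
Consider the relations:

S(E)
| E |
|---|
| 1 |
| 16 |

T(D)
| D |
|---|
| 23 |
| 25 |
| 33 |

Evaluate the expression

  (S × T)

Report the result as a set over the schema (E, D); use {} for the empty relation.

{(1, 23), (1, 25), (1, 33), (16, 23), (16, 25), (16, 33)}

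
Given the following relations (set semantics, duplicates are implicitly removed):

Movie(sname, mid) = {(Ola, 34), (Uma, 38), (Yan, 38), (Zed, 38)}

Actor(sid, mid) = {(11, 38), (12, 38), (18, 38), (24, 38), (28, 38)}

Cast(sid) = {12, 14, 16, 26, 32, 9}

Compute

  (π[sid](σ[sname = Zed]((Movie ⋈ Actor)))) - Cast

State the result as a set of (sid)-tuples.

Movie ⋈ Actor (natural join on mid): {(Uma, 38, 11), (Uma, 38, 12), (Uma, 38, 18), (Uma, 38, 24), (Uma, 38, 28), (Yan, 38, 11), (Yan, 38, 12), (Yan, 38, 18), (Yan, 38, 24), (Yan, 38, 28), (Zed, 38, 11), (Zed, 38, 12), (Zed, 38, 18), (Zed, 38, 24), (Zed, 38, 28)}
σ[sname = Zed]: keep tuples satisfying sname = Zed → {(Zed, 38, 11), (Zed, 38, 12), (Zed, 38, 18), (Zed, 38, 24), (Zed, 38, 28)}
π_{sid} gives {11, 12, 18, 24, 28}.
Set difference of the two operands is {11, 18, 24, 28}.

{11, 18, 24, 28}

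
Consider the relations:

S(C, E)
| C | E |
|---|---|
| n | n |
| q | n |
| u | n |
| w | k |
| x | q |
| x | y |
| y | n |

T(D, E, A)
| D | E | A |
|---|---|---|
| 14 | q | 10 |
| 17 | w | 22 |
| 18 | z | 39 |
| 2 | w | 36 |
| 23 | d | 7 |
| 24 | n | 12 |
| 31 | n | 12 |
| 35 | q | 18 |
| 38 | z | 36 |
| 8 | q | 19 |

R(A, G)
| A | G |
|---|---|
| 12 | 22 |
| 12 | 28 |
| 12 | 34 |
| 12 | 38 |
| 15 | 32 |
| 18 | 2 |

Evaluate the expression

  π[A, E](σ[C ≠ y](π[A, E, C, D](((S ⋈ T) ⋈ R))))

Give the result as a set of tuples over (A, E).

{(12, n), (18, q)}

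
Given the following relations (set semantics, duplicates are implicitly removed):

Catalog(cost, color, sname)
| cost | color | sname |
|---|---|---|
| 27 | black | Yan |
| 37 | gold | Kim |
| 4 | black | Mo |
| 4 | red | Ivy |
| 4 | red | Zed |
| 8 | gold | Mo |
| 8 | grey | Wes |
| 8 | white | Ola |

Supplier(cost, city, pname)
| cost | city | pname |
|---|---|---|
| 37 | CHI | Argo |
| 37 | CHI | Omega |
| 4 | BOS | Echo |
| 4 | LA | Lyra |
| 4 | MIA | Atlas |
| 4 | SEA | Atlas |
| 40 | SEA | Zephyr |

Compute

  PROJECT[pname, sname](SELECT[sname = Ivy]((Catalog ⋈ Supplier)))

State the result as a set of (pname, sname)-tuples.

{(Atlas, Ivy), (Echo, Ivy), (Lyra, Ivy)}

Joining Catalog and Supplier on cost yields {(37, gold, Kim, CHI, Argo), (37, gold, Kim, CHI, Omega), (4, black, Mo, BOS, Echo), (4, black, Mo, LA, Lyra), (4, black, Mo, MIA, Atlas), (4, black, Mo, SEA, Atlas), (4, red, Ivy, BOS, Echo), (4, red, Ivy, LA, Lyra), (4, red, Ivy, MIA, Atlas), (4, red, Ivy, SEA, Atlas), (4, red, Zed, BOS, Echo), (4, red, Zed, LA, Lyra), (4, red, Zed, MIA, Atlas), (4, red, Zed, SEA, Atlas)}.
σ[sname = Ivy]: keep tuples satisfying sname = Ivy → {(4, red, Ivy, BOS, Echo), (4, red, Ivy, LA, Lyra), (4, red, Ivy, MIA, Atlas), (4, red, Ivy, SEA, Atlas)}
Keep only column(s) pname, sname (1 duplicate(s) eliminated): {(Atlas, Ivy), (Echo, Ivy), (Lyra, Ivy)}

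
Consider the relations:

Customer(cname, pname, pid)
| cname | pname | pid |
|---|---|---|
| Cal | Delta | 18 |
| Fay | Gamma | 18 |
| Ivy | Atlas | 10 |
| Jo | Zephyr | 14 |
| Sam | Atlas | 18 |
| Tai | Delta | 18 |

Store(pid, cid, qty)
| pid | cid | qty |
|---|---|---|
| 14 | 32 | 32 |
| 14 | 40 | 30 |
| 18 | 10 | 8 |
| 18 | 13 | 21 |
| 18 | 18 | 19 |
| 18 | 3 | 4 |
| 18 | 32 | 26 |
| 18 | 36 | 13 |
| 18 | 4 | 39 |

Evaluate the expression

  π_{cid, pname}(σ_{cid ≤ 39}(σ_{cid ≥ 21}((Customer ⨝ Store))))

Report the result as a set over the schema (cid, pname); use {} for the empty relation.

Natural join on pid: {(Cal, Delta, 18, 10, 8), (Cal, Delta, 18, 13, 21), (Cal, Delta, 18, 18, 19), (Cal, Delta, 18, 3, 4), (Cal, Delta, 18, 32, 26), (Cal, Delta, 18, 36, 13), (Cal, Delta, 18, 4, 39), (Fay, Gamma, 18, 10, 8), (Fay, Gamma, 18, 13, 21), (Fay, Gamma, 18, 18, 19), (Fay, Gamma, 18, 3, 4), (Fay, Gamma, 18, 32, 26), (Fay, Gamma, 18, 36, 13), (Fay, Gamma, 18, 4, 39), (Jo, Zephyr, 14, 32, 32), (Jo, Zephyr, 14, 40, 30), (Sam, Atlas, 18, 10, 8), (Sam, Atlas, 18, 13, 21), (Sam, Atlas, 18, 18, 19), (Sam, Atlas, 18, 3, 4), (Sam, Atlas, 18, 32, 26), (Sam, Atlas, 18, 36, 13), (Sam, Atlas, 18, 4, 39), (Tai, Delta, 18, 10, 8), (Tai, Delta, 18, 13, 21), (Tai, Delta, 18, 18, 19), (Tai, Delta, 18, 3, 4), (Tai, Delta, 18, 32, 26), (Tai, Delta, 18, 36, 13), (Tai, Delta, 18, 4, 39)}
Apply σ_{cid ≥ 21}; surviving tuples: {(Cal, Delta, 18, 32, 26), (Cal, Delta, 18, 36, 13), (Fay, Gamma, 18, 32, 26), (Fay, Gamma, 18, 36, 13), (Jo, Zephyr, 14, 32, 32), (Jo, Zephyr, 14, 40, 30), (Sam, Atlas, 18, 32, 26), (Sam, Atlas, 18, 36, 13), (Tai, Delta, 18, 32, 26), (Tai, Delta, 18, 36, 13)}
Apply σ_{cid ≤ 39}; surviving tuples: {(Cal, Delta, 18, 32, 26), (Cal, Delta, 18, 36, 13), (Fay, Gamma, 18, 32, 26), (Fay, Gamma, 18, 36, 13), (Jo, Zephyr, 14, 32, 32), (Sam, Atlas, 18, 32, 26), (Sam, Atlas, 18, 36, 13), (Tai, Delta, 18, 32, 26), (Tai, Delta, 18, 36, 13)}
π[cid, pname]: project onto (cid, pname) (2 duplicate(s) eliminated) → {(32, Atlas), (32, Delta), (32, Gamma), (32, Zephyr), (36, Atlas), (36, Delta), (36, Gamma)}

{(32, Atlas), (32, Delta), (32, Gamma), (32, Zephyr), (36, Atlas), (36, Delta), (36, Gamma)}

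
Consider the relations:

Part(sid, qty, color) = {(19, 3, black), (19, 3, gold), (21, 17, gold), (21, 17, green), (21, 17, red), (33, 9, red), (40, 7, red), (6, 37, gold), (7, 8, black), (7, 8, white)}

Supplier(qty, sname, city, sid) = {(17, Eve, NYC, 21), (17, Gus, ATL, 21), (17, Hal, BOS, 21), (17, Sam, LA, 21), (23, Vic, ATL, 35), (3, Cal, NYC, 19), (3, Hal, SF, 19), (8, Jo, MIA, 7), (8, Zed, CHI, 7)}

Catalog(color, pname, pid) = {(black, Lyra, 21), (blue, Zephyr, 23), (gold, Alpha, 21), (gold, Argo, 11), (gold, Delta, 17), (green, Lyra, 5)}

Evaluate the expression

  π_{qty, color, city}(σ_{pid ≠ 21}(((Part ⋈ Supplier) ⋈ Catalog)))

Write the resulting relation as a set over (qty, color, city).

{(17, gold, ATL), (17, gold, BOS), (17, gold, LA), (17, gold, NYC), (17, green, ATL), (17, green, BOS), (17, green, LA), (17, green, NYC), (3, gold, NYC), (3, gold, SF)}

Joining Part and Supplier on sid, qty yields {(19, 3, black, Cal, NYC), (19, 3, black, Hal, SF), (19, 3, gold, Cal, NYC), (19, 3, gold, Hal, SF), (21, 17, gold, Eve, NYC), (21, 17, gold, Gus, ATL), (21, 17, gold, Hal, BOS), (21, 17, gold, Sam, LA), (21, 17, green, Eve, NYC), (21, 17, green, Gus, ATL), (21, 17, green, Hal, BOS), (21, 17, green, Sam, LA), (21, 17, red, Eve, NYC), (21, 17, red, Gus, ATL), (21, 17, red, Hal, BOS), (21, 17, red, Sam, LA), (7, 8, black, Jo, MIA), (7, 8, black, Zed, CHI), (7, 8, white, Jo, MIA), (7, 8, white, Zed, CHI)}.
Joining (Part ⋈ Supplier) and Catalog on color yields {(19, 3, black, Cal, NYC, Lyra, 21), (19, 3, black, Hal, SF, Lyra, 21), (19, 3, gold, Cal, NYC, Alpha, 21), (19, 3, gold, Cal, NYC, Argo, 11), (19, 3, gold, Cal, NYC, Delta, 17), (19, 3, gold, Hal, SF, Alpha, 21), (19, 3, gold, Hal, SF, Argo, 11), (19, 3, gold, Hal, SF, Delta, 17), (21, 17, gold, Eve, NYC, Alpha, 21), (21, 17, gold, Eve, NYC, Argo, 11), (21, 17, gold, Eve, NYC, Delta, 17), (21, 17, gold, Gus, ATL, Alpha, 21), (21, 17, gold, Gus, ATL, Argo, 11), (21, 17, gold, Gus, ATL, Delta, 17), (21, 17, gold, Hal, BOS, Alpha, 21), (21, 17, gold, Hal, BOS, Argo, 11), (21, 17, gold, Hal, BOS, Delta, 17), (21, 17, gold, Sam, LA, Alpha, 21), (21, 17, gold, Sam, LA, Argo, 11), (21, 17, gold, Sam, LA, Delta, 17), (21, 17, green, Eve, NYC, Lyra, 5), (21, 17, green, Gus, ATL, Lyra, 5), (21, 17, green, Hal, BOS, Lyra, 5), (21, 17, green, Sam, LA, Lyra, 5), (7, 8, black, Jo, MIA, Lyra, 21), (7, 8, black, Zed, CHI, Lyra, 21)}.
Apply σ_{pid ≠ 21}; surviving tuples: {(19, 3, gold, Cal, NYC, Argo, 11), (19, 3, gold, Cal, NYC, Delta, 17), (19, 3, gold, Hal, SF, Argo, 11), (19, 3, gold, Hal, SF, Delta, 17), (21, 17, gold, Eve, NYC, Argo, 11), (21, 17, gold, Eve, NYC, Delta, 17), (21, 17, gold, Gus, ATL, Argo, 11), (21, 17, gold, Gus, ATL, Delta, 17), (21, 17, gold, Hal, BOS, Argo, 11), (21, 17, gold, Hal, BOS, Delta, 17), (21, 17, gold, Sam, LA, Argo, 11), (21, 17, gold, Sam, LA, Delta, 17), (21, 17, green, Eve, NYC, Lyra, 5), (21, 17, green, Gus, ATL, Lyra, 5), (21, 17, green, Hal, BOS, Lyra, 5), (21, 17, green, Sam, LA, Lyra, 5)}
π[qty, color, city]: project onto (qty, color, city) (6 duplicate(s) eliminated) → {(17, gold, ATL), (17, gold, BOS), (17, gold, LA), (17, gold, NYC), (17, green, ATL), (17, green, BOS), (17, green, LA), (17, green, NYC), (3, gold, NYC), (3, gold, SF)}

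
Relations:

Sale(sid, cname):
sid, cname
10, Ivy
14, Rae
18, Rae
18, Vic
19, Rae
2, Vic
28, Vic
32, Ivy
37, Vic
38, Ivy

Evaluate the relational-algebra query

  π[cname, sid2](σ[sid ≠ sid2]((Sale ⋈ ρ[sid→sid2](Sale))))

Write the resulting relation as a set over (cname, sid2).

{(Ivy, 10), (Ivy, 32), (Ivy, 38), (Rae, 14), (Rae, 18), (Rae, 19), (Vic, 18), (Vic, 2), (Vic, 28), (Vic, 37)}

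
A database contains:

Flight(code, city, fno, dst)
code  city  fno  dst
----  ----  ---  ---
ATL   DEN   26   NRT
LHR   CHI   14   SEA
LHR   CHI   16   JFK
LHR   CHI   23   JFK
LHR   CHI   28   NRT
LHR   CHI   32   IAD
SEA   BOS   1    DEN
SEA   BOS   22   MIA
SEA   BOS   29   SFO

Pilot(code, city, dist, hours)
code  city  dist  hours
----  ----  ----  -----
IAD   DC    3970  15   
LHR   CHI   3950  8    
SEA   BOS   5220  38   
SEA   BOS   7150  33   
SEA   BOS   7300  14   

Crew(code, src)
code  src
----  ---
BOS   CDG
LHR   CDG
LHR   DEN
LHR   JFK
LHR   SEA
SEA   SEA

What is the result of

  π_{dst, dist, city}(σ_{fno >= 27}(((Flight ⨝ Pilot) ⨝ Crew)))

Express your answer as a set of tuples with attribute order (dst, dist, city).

Natural join on code, city: {(LHR, CHI, 14, SEA, 3950, 8), (LHR, CHI, 16, JFK, 3950, 8), (LHR, CHI, 23, JFK, 3950, 8), (LHR, CHI, 28, NRT, 3950, 8), (LHR, CHI, 32, IAD, 3950, 8), (SEA, BOS, 1, DEN, 5220, 38), (SEA, BOS, 1, DEN, 7150, 33), (SEA, BOS, 1, DEN, 7300, 14), (SEA, BOS, 22, MIA, 5220, 38), (SEA, BOS, 22, MIA, 7150, 33), (SEA, BOS, 22, MIA, 7300, 14), (SEA, BOS, 29, SFO, 5220, 38), (SEA, BOS, 29, SFO, 7150, 33), (SEA, BOS, 29, SFO, 7300, 14)}
Natural join on code: {(LHR, CHI, 14, SEA, 3950, 8, CDG), (LHR, CHI, 14, SEA, 3950, 8, DEN), (LHR, CHI, 14, SEA, 3950, 8, JFK), (LHR, CHI, 14, SEA, 3950, 8, SEA), (LHR, CHI, 16, JFK, 3950, 8, CDG), (LHR, CHI, 16, JFK, 3950, 8, DEN), (LHR, CHI, 16, JFK, 3950, 8, JFK), (LHR, CHI, 16, JFK, 3950, 8, SEA), (LHR, CHI, 23, JFK, 3950, 8, CDG), (LHR, CHI, 23, JFK, 3950, 8, DEN), (LHR, CHI, 23, JFK, 3950, 8, JFK), (LHR, CHI, 23, JFK, 3950, 8, SEA), (LHR, CHI, 28, NRT, 3950, 8, CDG), (LHR, CHI, 28, NRT, 3950, 8, DEN), (LHR, CHI, 28, NRT, 3950, 8, JFK), (LHR, CHI, 28, NRT, 3950, 8, SEA), (LHR, CHI, 32, IAD, 3950, 8, CDG), (LHR, CHI, 32, IAD, 3950, 8, DEN), (LHR, CHI, 32, IAD, 3950, 8, JFK), (LHR, CHI, 32, IAD, 3950, 8, SEA), (SEA, BOS, 1, DEN, 5220, 38, SEA), (SEA, BOS, 1, DEN, 7150, 33, SEA), (SEA, BOS, 1, DEN, 7300, 14, SEA), (SEA, BOS, 22, MIA, 5220, 38, SEA), (SEA, BOS, 22, MIA, 7150, 33, SEA), (SEA, BOS, 22, MIA, 7300, 14, SEA), (SEA, BOS, 29, SFO, 5220, 38, SEA), (SEA, BOS, 29, SFO, 7150, 33, SEA), (SEA, BOS, 29, SFO, 7300, 14, SEA)}
Selection fno >= 27: {(LHR, CHI, 28, NRT, 3950, 8, CDG), (LHR, CHI, 28, NRT, 3950, 8, DEN), (LHR, CHI, 28, NRT, 3950, 8, JFK), (LHR, CHI, 28, NRT, 3950, 8, SEA), (LHR, CHI, 32, IAD, 3950, 8, CDG), (LHR, CHI, 32, IAD, 3950, 8, DEN), (LHR, CHI, 32, IAD, 3950, 8, JFK), (LHR, CHI, 32, IAD, 3950, 8, SEA), (SEA, BOS, 29, SFO, 5220, 38, SEA), (SEA, BOS, 29, SFO, 7150, 33, SEA), (SEA, BOS, 29, SFO, 7300, 14, SEA)}
π_{dst, dist, city} gives {(IAD, 3950, CHI), (NRT, 3950, CHI), (SFO, 5220, BOS), (SFO, 7150, BOS), (SFO, 7300, BOS)} (6 duplicate(s) eliminated).

{(IAD, 3950, CHI), (NRT, 3950, CHI), (SFO, 5220, BOS), (SFO, 7150, BOS), (SFO, 7300, BOS)}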